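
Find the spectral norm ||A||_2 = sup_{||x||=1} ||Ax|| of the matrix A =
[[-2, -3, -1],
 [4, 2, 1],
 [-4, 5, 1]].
||A||_2 ≈ 6.6473 (= sqrt(largest eigenvalue of A^T A))

||A||_2 = sigma_max(A) = sqrt(lambda_max(A^T A)). Form the symmetric matrix M = A^T A =
[[36, -6, 2],
 [-6, 38, 10],
 [2, 10, 3]].
Its characteristic polynomial (trace, sum of principal 2x2 minors, determinant of M give the coefficients) is
  p(λ) = det(λ I - M) = λ^3 - 77λ^2 + 1450λ - 4.
No integer candidate from the rational root theorem (±divisors of 4) is a root, so the roots are irrational. The cubic discriminant is Δ = 271956340 > 0, so there are three distinct real roots. p(0) = -4 and p(1) = 1370 have opposite signs, so a root lies in (0, 1); Newton's method refines it to λ ≈ 0.0028. p(32) = 316 and p(33) = -70 have opposite signs, so a root lies in (32, 33); Newton's method refines it to λ ≈ 32.8104. p(44) = -92 and p(45) = 446 have opposite signs, so a root lies in (44, 45); Newton's method refines it to λ ≈ 44.1869. Check (Vieta): the three roots sum to 77, matching tr M = 77.
So the eigenvalues of A^T A are ≈ 0.0028, 32.8104, 44.1869 (all ≥ 0, as they must be for A^T A). The largest is λ_max ≈ 44.1869, hence ||A||_2 = sqrt(λ_max) ≈ 6.6473.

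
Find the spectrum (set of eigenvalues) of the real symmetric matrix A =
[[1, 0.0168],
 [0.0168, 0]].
sigma(A) ≈ {0, 1}

A is real symmetric, so its spectrum consists of real eigenvalues. Expanding the characteristic polynomial of the displayed matrix gives
  det(λ I - A) = p(λ) = λ^2 + (-1)λ + (0).
Solving p(λ) = 0 yields eigenvalues ≈ 0, 1. (A is shown rounded to 4 decimals, so these recover the underlying integer eigenvalues to within that precision.)
Verification: the trace of A = 1 equals the sum of eigenvalues 1, and det(A) ≈ 0.0000 matches the eigenvalue product 0.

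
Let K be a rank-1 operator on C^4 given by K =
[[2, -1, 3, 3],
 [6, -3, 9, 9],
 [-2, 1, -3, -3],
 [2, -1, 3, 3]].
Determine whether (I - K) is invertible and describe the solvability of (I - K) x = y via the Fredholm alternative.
(I - K) is invertible (det(I - K) = 2 ≠ 0), so for every y in C^4 the equation (I - K) x = y has a unique solution.

K has rank 1, so it is an outer product K = u v^T: every row of K is a multiple of one row vector. Reading off the entries, u = (-1, -3, 1, -1) and v = (-2, 1, -3, -3) (row i of K equals u_i·v^T). A rank-one matrix u v^T satisfies K u = u (v·u) and kills the (3)-dimensional subspace v^⊥, so its characteristic polynomial is lambda^3 (lambda - v·u) with v·u = tr K = -1. Hence the eigenvalues of I - K are 1 (multiplicity 3) and 1 - (-1) = 2, so det(I - K) = 2. (Direct check: I - K =
[[-1, 1, -3, -3],
 [-6, 4, -9, -9],
 [2, -1, 4, 3],
 [-2, 1, -3, -2]]
has determinant 2.) The finite-dimensional Fredholm alternative says: either (I - K) is invertible, or ker(I - K) ≠ {0} and then range(I - K) = ker((I - K)^*)^⊥, with dim ker(I - K) = dim ker((I - K)^*). Since det(I - K) ≠ 0, 1 is not an eigenvalue of K and ker(I - K) = {0}, so we are in the first case: for every y there is a unique x = (I - K)^(-1) y. Explicitly, by the Sherman–Morrison formula, (I - u v^T)^(-1) = I + u v^T/(1 - v·u), i.e. (I - K)^(-1) = I + K/(2).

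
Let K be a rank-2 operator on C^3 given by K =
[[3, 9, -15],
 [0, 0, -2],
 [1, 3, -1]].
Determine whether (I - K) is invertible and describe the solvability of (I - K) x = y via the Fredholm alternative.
(I - K) is invertible (det(I - K) = 17 ≠ 0), so for every y in C^3 the equation (I - K) x = y has a unique solution.

K has rank 2 and factors as K = U V^T = u1 v1^T + u2 v2^T with u1 = (-3, -1, 1), v1 = (0, 0, 2), u2 = (-3, 0, -1), v2 = (-1, -3, 3) (multiplying out reproduces the displayed K). The nonzero eigenvalues of U V^T coincide with those of the 2 x 2 matrix G = V^T U = [[v1·u1, v1·u2], [v2·u1, v2·u2]] = [[2, -2], [9, 0]], and by the Sylvester determinant identity det(I_3 - U V^T) = det(I_2 - V^T U) = det([[-1, 2], [-9, 1]]) = (-1)(1) - (2)(-9) = 17. (Direct check: I - K =
[[-2, -9, 15],
 [0, 1, 2],
 [-1, -3, 2]]
has determinant 17.) The finite-dimensional Fredholm alternative says: either (I - K) is invertible, or ker(I - K) ≠ {0} and then range(I - K) = ker((I - K)^*)^⊥, with dim ker(I - K) = dim ker((I - K)^*). Since det(I - K) ≠ 0, 1 is not an eigenvalue of K and ker(I - K) = {0}, so we are in the first case: for every y there is a unique x = (I - K)^(-1) y. (Explicitly, by the Woodbury identity, (I - U V^T)^(-1) = I + U (I_2 - G)^(-1) V^T.)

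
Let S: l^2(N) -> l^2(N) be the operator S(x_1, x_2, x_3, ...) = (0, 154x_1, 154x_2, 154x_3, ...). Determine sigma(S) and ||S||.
sigma(S) = closed disk {z in C : |z| ≤ 154}; ||S|| = 154

Note S = 154·U where U is the unit right shift (U x)_k = x_{k-1} (with x_0 := 0); so ||S|| = 154||U|| and sigma(S) = 154·sigma(U). ||S x||^2 = sum_{k≥1} |154x_k|^2 = 23716||x||^2, so ||S|| = 154 and sigma(S) ⊂ {|z| ≤ 154}. For any |lambda| < 154, the equation (S - lambda I) x = 0 forces x_1 = 0, then 154x_k = lambda x_{k+1} ⇒ x = 0, so S has no eigenvalues. But (S - lambda I) is not surjective for |lambda| < 154: solving (S - lambda I) x = e_1 would require x_n proportional to (lambda/154)^(-n), which is not in l^2. So every |lambda| < 154 lies in the residual spectrum. The boundary |lambda| = 154 is in the approximate point spectrum (the spectrum is closed). Hence sigma(S) is the closed disk of radius 154.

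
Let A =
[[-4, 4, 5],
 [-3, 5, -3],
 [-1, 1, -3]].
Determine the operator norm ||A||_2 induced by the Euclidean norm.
||A||_2 ≈ 8.2859 (= sqrt(largest eigenvalue of A^T A))

||A||_2 = sigma_max(A) = sqrt(lambda_max(A^T A)). Form the symmetric matrix M = A^T A =
[[26, -32, -8],
 [-32, 42, 2],
 [-8, 2, 43]].
Its characteristic polynomial (trace, sum of principal 2x2 minors, determinant of M give the coefficients) is
  p(λ) = det(λ I - M) = λ^3 - 111λ^2 + 2924λ - 1156.
No integer candidate from the rational root theorem (±divisors of 1156) is a root, so the roots are irrational. The cubic discriminant is Δ = 5737130896 > 0, so there are three distinct real roots. p(0) = -1156 and p(1) = 1658 have opposite signs, so a root lies in (0, 1); Newton's method refines it to λ ≈ 0.4014. p(41) = 1058 and p(42) = -64 have opposite signs, so a root lies in (41, 42); Newton's method refines it to λ ≈ 41.9423. p(68) = -1156 and p(69) = 638 have opposite signs, so a root lies in (68, 69); Newton's method refines it to λ ≈ 68.6563. Check (Vieta): the three roots sum to 111, matching tr M = 111.
So the eigenvalues of A^T A are ≈ 0.4014, 41.9423, 68.6563 (all ≥ 0, as they must be for A^T A). The largest is λ_max ≈ 68.6563, hence ||A||_2 = sqrt(λ_max) ≈ 8.2859.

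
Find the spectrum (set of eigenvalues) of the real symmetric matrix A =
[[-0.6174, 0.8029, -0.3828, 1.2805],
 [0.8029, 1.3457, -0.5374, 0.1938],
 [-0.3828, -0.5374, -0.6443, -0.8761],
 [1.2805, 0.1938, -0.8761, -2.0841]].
sigma(A) ≈ {-3, -1, 0, 2}

A is real symmetric, so its spectrum consists of real eigenvalues. Expanding the characteristic polynomial of the displayed matrix gives
  det(λ I - A) = p(λ) = λ^4 + (2)λ^3 + (-5)λ^2 + (-6)λ + (0).
Solving p(λ) = 0 yields eigenvalues ≈ -3, -1, 0, 2. (A is shown rounded to 4 decimals, so these recover the underlying integer eigenvalues to within that precision.)
Verification: the trace of A = -2 equals the sum of eigenvalues -2, and det(A) ≈ -0.0003 matches the eigenvalue product 0.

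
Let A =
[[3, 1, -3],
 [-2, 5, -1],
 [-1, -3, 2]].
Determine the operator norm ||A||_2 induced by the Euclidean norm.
||A||_2 ≈ 6.4814 (= sqrt(largest eigenvalue of A^T A))

||A||_2 = sigma_max(A) = sqrt(lambda_max(A^T A)). Form the symmetric matrix M = A^T A =
[[14, -4, -9],
 [-4, 35, -14],
 [-9, -14, 14]].
Its characteristic polynomial (trace, sum of principal 2x2 minors, determinant of M give the coefficients) is
  p(λ) = det(λ I - M) = λ^3 - 63λ^2 + 883λ - 49.
No integer candidate from the rational root theorem (±divisors of 49) is a root, so the roots are irrational. The cubic discriminant is Δ = 340714832 > 0, so there are three distinct real roots. p(0) = -49 and p(1) = 772 have opposite signs, so a root lies in (0, 1); Newton's method refines it to λ ≈ 0.0557. p(20) = 411 and p(21) = -28 have opposite signs, so a root lies in (20, 21); Newton's method refines it to λ ≈ 20.9364. p(42) = -7 and p(43) = 940 have opposite signs, so a root lies in (42, 43); Newton's method refines it to λ ≈ 42.0079. Check (Vieta): the three roots sum to 63, matching tr M = 63.
So the eigenvalues of A^T A are ≈ 0.0557, 20.9364, 42.0079 (all ≥ 0, as they must be for A^T A). The largest is λ_max ≈ 42.0079, hence ||A||_2 = sqrt(λ_max) ≈ 6.4814.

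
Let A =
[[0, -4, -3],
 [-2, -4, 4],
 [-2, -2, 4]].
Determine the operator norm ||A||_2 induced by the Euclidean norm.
||A||_2 ≈ 7.6581 (= sqrt(largest eigenvalue of A^T A))

||A||_2 = sigma_max(A) = sqrt(lambda_max(A^T A)). Form the symmetric matrix M = A^T A =
[[8, 12, -16],
 [12, 36, -12],
 [-16, -12, 41]].
Its characteristic polynomial (trace, sum of principal 2x2 minors, determinant of M give the coefficients) is
  p(λ) = det(λ I - M) = λ^3 - 85λ^2 + 1548λ - 144.
No integer candidate from the rational root theorem (±divisors of 144) is a root, so the roots are irrational. The cubic discriminant is Δ = 2462141520 > 0, so there are three distinct real roots. p(0) = -144 and p(1) = 1320 have opposite signs, so a root lies in (0, 1); Newton's method refines it to λ ≈ 0.0935. p(26) = 220 and p(27) = -630 have opposite signs, so a root lies in (26, 27); Newton's method refines it to λ ≈ 26.2601. p(58) = -1188 and p(59) = 682 have opposite signs, so a root lies in (58, 59); Newton's method refines it to λ ≈ 58.6464. Check (Vieta): the three roots sum to 85, matching tr M = 85.
So the eigenvalues of A^T A are ≈ 0.0935, 26.2601, 58.6464 (all ≥ 0, as they must be for A^T A). The largest is λ_max ≈ 58.6464, hence ||A||_2 = sqrt(λ_max) ≈ 7.6581.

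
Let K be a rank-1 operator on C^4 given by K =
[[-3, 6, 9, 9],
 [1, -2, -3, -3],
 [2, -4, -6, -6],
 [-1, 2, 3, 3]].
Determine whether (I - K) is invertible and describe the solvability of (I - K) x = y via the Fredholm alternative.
(I - K) is invertible (det(I - K) = 9 ≠ 0), so for every y in C^4 the equation (I - K) x = y has a unique solution.

K has rank 1, so it is an outer product K = u v^T: every row of K is a multiple of one row vector. Reading off the entries, u = (-3, 1, 2, -1) and v = (1, -2, -3, -3) (row i of K equals u_i·v^T). A rank-one matrix u v^T satisfies K u = u (v·u) and kills the (3)-dimensional subspace v^⊥, so its characteristic polynomial is lambda^3 (lambda - v·u) with v·u = tr K = -8. Hence the eigenvalues of I - K are 1 (multiplicity 3) and 1 - (-8) = 9, so det(I - K) = 9. (Direct check: I - K =
[[4, -6, -9, -9],
 [-1, 3, 3, 3],
 [-2, 4, 7, 6],
 [1, -2, -3, -2]]
has determinant 9.) The finite-dimensional Fredholm alternative says: either (I - K) is invertible, or ker(I - K) ≠ {0} and then range(I - K) = ker((I - K)^*)^⊥, with dim ker(I - K) = dim ker((I - K)^*). Since det(I - K) ≠ 0, 1 is not an eigenvalue of K and ker(I - K) = {0}, so we are in the first case: for every y there is a unique x = (I - K)^(-1) y. Explicitly, by the Sherman–Morrison formula, (I - u v^T)^(-1) = I + u v^T/(1 - v·u), i.e. (I - K)^(-1) = I + K/(9).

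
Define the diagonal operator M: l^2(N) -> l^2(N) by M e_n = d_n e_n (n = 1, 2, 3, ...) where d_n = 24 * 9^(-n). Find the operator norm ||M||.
||M|| = 8/3 (attained at n = 1)

For M diagonal, ||M|| = sup_n |d_n|. The sequence d_n = 24 * 9^(-n) is positive and strictly decreasing (ratio 9^(-1) < 1), so the supremum is d_1 = 24/9 = 8/3. Hence ||M|| = 8/3.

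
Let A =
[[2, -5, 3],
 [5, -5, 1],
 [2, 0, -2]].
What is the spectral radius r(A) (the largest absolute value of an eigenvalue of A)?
r(A) ≈ 3.3731

The eigenvalues of A are the roots of its characteristic polynomial. With M = A (coefficients from the trace, the sum of principal 2x2 minors, and det A):
  p(λ) = det(λ I - M) = λ^3 + 5λ^2 + 15λ + 10.
No integer candidate from the rational root theorem (±divisors of 10) is a root, so the roots are irrational. The cubic discriminant is Δ = -2075 < 0, so there is one real root and a complex-conjugate pair. p(-1) = -1 and p(0) = 10 have opposite signs, so a root lies in (-1, 0); Newton's method refines it to λ ≈ -0.8789. Dividing out (λ - (-0.8789)) leaves approximately λ^2 + 4.1211λ + 11.378. For λ^2 + 4.1211λ + 11.378 the discriminant is -28.5284. It is negative, so the remaining roots are the complex-conjugate pair λ ≈ -2.0606 ± 2.6706i. Their product equals the constant term, so |λ|^2 ≈ 11.378 and |λ| ≈ 3.3731.
Thus the eigenvalues (to 4 decimals) are -0.8789 (modulus 0.8789); -2.0606 ± 2.6706i (modulus 3.3731). The spectral radius is the largest modulus: r(A) ≈ 3.3731. (Cross-check: r(A) ≤ ||A||_2 ≈ 9.1304; equality holds whenever A is normal, though it can also hold for some non-normal A.)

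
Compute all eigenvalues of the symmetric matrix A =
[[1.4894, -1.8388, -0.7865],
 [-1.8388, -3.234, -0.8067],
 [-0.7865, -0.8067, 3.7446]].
sigma(A) ≈ {-4, 2, 4}

A is real symmetric, so its spectrum consists of real eigenvalues. Expanding the characteristic polynomial of the displayed matrix gives
  det(λ I - A) = p(λ) = λ^3 + (-2)λ^2 + (-16)λ + (32).
Solving p(λ) = 0 yields eigenvalues ≈ -4, 2, 4. (A is shown rounded to 4 decimals, so these recover the underlying integer eigenvalues to within that precision.)
Verification: the trace of A = 2 equals the sum of eigenvalues 2, and det(A) ≈ -32.0000 matches the eigenvalue product -32.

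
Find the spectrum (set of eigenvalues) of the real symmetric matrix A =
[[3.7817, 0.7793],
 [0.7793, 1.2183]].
sigma(A) ≈ {1, 4}

A is real symmetric, so its spectrum consists of real eigenvalues. Expanding the characteristic polynomial of the displayed matrix gives
  det(λ I - A) = p(λ) = λ^2 + (-5)λ + (4).
Solving p(λ) = 0 yields eigenvalues ≈ 1, 4. (A is shown rounded to 4 decimals, so these recover the underlying integer eigenvalues to within that precision.)
Verification: the trace of A = 5 equals the sum of eigenvalues 5, and det(A) ≈ 3.9999 matches the eigenvalue product 4.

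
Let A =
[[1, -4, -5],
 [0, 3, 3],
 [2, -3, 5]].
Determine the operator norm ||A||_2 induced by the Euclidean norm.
||A||_2 ≈ 8.0791 (= sqrt(largest eigenvalue of A^T A))

||A||_2 = sigma_max(A) = sqrt(lambda_max(A^T A)). Form the symmetric matrix M = A^T A =
[[5, -10, 5],
 [-10, 34, 14],
 [5, 14, 59]].
Its characteristic polynomial (trace, sum of principal 2x2 minors, determinant of M give the coefficients) is
  p(λ) = det(λ I - M) = λ^3 - 98λ^2 + 2150λ - 900.
No integer candidate from the rational root theorem (±divisors of 900) is a root, so the roots are irrational. The cubic discriminant is Δ = 4644168800 > 0, so there are three distinct real roots. p(0) = -900 and p(1) = 1153 have opposite signs, so a root lies in (0, 1); Newton's method refines it to λ ≈ 0.4269. p(32) = 316 and p(33) = -735 have opposite signs, so a root lies in (32, 33); Newton's method refines it to λ ≈ 32.3008. p(65) = -575 and p(66) = 1608 have opposite signs, so a root lies in (65, 66); Newton's method refines it to λ ≈ 65.2723. Check (Vieta): the three roots sum to 98, matching tr M = 98.
So the eigenvalues of A^T A are ≈ 0.4269, 32.3008, 65.2723 (all ≥ 0, as they must be for A^T A). The largest is λ_max ≈ 65.2723, hence ||A||_2 = sqrt(λ_max) ≈ 8.0791.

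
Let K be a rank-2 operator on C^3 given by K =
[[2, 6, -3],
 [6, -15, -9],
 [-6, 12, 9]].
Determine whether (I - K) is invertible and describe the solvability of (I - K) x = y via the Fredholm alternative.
(I - K) is invertible (det(I - K) = -88 ≠ 0), so for every y in C^3 the equation (I - K) x = y has a unique solution.

K has rank 2 and factors as K = U V^T = u1 v1^T + u2 v2^T with u1 = (1, 3, -3), v1 = (2, -3, -3), u2 = (3, -2, 1), v2 = (0, 3, 0) (multiplying out reproduces the displayed K). The nonzero eigenvalues of U V^T coincide with those of the 2 x 2 matrix G = V^T U = [[v1·u1, v1·u2], [v2·u1, v2·u2]] = [[2, 9], [9, -6]], and by the Sylvester determinant identity det(I_3 - U V^T) = det(I_2 - V^T U) = det([[-1, -9], [-9, 7]]) = (-1)(7) - (-9)(-9) = -88. (Direct check: I - K =
[[-1, -6, 3],
 [-6, 16, 9],
 [6, -12, -8]]
has determinant -88.) The finite-dimensional Fredholm alternative says: either (I - K) is invertible, or ker(I - K) ≠ {0} and then range(I - K) = ker((I - K)^*)^⊥, with dim ker(I - K) = dim ker((I - K)^*). Since det(I - K) ≠ 0, 1 is not an eigenvalue of K and ker(I - K) = {0}, so we are in the first case: for every y there is a unique x = (I - K)^(-1) y. (Explicitly, by the Woodbury identity, (I - U V^T)^(-1) = I + U (I_2 - G)^(-1) V^T.)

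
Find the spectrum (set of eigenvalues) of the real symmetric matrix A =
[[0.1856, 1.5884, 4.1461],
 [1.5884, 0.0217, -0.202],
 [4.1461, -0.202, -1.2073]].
sigma(A) ≈ {-5, 0, 4}

A is real symmetric, so its spectrum consists of real eigenvalues. Expanding the characteristic polynomial of the displayed matrix gives
  det(λ I - A) = p(λ) = λ^3 + (1)λ^2 + (-20)λ + (0).
Solving p(λ) = 0 yields eigenvalues ≈ -5, 0, 4. (A is shown rounded to 4 decimals, so these recover the underlying integer eigenvalues to within that precision.)
Verification: the trace of A = -1 equals the sum of eigenvalues -1, and det(A) ≈ -0.0000 matches the eigenvalue product 0.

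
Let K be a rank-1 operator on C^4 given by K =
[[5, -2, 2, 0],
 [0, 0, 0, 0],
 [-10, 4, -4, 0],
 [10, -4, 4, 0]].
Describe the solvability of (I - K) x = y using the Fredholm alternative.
(I - K) is singular (det(I - K) = 0, i.e. 1 ∈ sigma(K)). (I - K) x = y is solvable iff y ⊥ ker((I - K)^*) = span{(5, -2, 2, 0)}, i.e. iff 5y_1 - 2y_2 + 2y_3 = 0. When solvable, the solutions are x = y + c·(1, 0, -2, 2), c arbitrary (ker(I - K) = span{(1, 0, -2, 2)}, dimension 1).

K has rank 1, so it is an outer product K = u v^T: every row of K is a multiple of one row vector. Reading off the entries, u = (1, 0, -2, 2) and v = (5, -2, 2, 0) (row i of K equals u_i·v^T). A rank-one matrix u v^T satisfies K u = u (v·u) and kills the (3)-dimensional subspace v^⊥, so its characteristic polynomial is lambda^3 (lambda - v·u) with v·u = tr K = 1. Hence the eigenvalues of I - K are 1 (multiplicity 3) and 1 - (1) = 0, so det(I - K) = 0. (Direct check: I - K =
[[-4, 2, -2, 0],
 [0, 1, 0, 0],
 [10, -4, 5, 0],
 [-10, 4, -4, 1]]
has determinant 0.) So 1 is an eigenvalue of K and (I - K) is not invertible. The finite-dimensional Fredholm alternative says: either (I - K) is invertible, or ker(I - K) ≠ {0} and then range(I - K) = ker((I - K)^*)^⊥, with dim ker(I - K) = dim ker((I - K)^*). We are in the second case, so we need both kernels. Kernel of I - K: (I - K) u = u - u (v·u) = u - u = 0, so ker(I - K) = span{u} = span{(1, 0, -2, 2)} (it is exactly 1-dimensional because rank(I - K) = 3). Kernel of the adjoint: K is real, so (I - K)^* = I - K^T = I - v u^T, and (I - v u^T) v = v - v (u·v) = 0; hence ker((I - K)^*) = span{v} = span{(5, -2, 2, 0)}. Therefore (I - K) x = y is solvable iff <y, v> = 0, i.e. iff 5y_1 - 2y_2 + 2y_3 = 0. When this holds, K y = u (v·y) = 0, so (I - K) y = y and x = y is a particular solution; the full solution set is the line x = y + c·u = y + c·(1, 0, -2, 2), c ∈ C.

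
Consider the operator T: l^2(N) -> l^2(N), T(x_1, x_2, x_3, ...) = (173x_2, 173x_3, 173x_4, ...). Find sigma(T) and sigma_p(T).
sigma(T) = closed disk {z in C : |z| ≤ 173}; sigma_p(T) = open disk {z in C : |z| < 173}

Note T = 173·V where V is the unit left shift (V x)_k = x_{k+1}; so sigma(T) = 173·sigma(V) and ||T|| = 173||V||. ||T x||^2 = 29929sum_{k≥2} |x_k|^2 ≤ 29929||x||^2, with equality on {x : x_1 = 0}, so ||T|| = 173. For any lambda with |lambda| < 173, set r = lambda/173 (|r| < 1); the vector x = (1, r, r^2, ...) is in l^2 and satisfies T x = 173(r, r^2, ...) = lambda x, so lambda is an eigenvalue. On the boundary |lambda| = 173 the geometric series diverges, so no l^2 eigenvector exists, but these lambda lie in the approximate point spectrum. Hence sigma(T) is the closed disk of radius 173 and sigma_p(T) is the open disk.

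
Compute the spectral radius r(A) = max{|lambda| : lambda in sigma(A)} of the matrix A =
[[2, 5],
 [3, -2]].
r(A) = sqrt(76)/2 ≈ 4.3589

The eigenvalues of A are the roots of its characteristic polynomial. With M = A (coefficients from the trace and determinant):
  p(λ) = det(λ I - M) = λ^2 - 19.
For λ^2 - 19 the discriminant is 76. It is nonnegative but not a perfect square, so the roots are real and irrational: λ = ± sqrt(76)/2 ≈ 4.3589, -4.3589.
Thus the eigenvalues (to 4 decimals) are 4.3589 (modulus 4.3589); -4.3589 (modulus 4.3589). The spectral radius is the largest modulus: r(A) = sqrt(76)/2 ≈ 4.3589. (Cross-check: r(A) ≤ ||A||_2 ≈ 5.4721; equality holds whenever A is normal, though it can also hold for some non-normal A.)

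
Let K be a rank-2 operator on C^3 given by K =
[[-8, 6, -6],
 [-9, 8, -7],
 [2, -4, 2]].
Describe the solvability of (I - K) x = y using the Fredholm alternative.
(I - K) is invertible (det(I - K) = -27 ≠ 0), so for every y in C^3 the equation (I - K) x = y has a unique solution.

K has rank 2 and factors as K = U V^T = u1 v1^T + u2 v2^T with u1 = (2, 2, 0), v1 = (-3, 1, -2), u2 = (-2, -3, 2), v2 = (1, -2, 1) (multiplying out reproduces the displayed K). The nonzero eigenvalues of U V^T coincide with those of the 2 x 2 matrix G = V^T U = [[v1·u1, v1·u2], [v2·u1, v2·u2]] = [[-4, -1], [-2, 6]], and by the Sylvester determinant identity det(I_3 - U V^T) = det(I_2 - V^T U) = det([[5, 1], [2, -5]]) = (5)(-5) - (1)(2) = -27. (Direct check: I - K =
[[9, -6, 6],
 [9, -7, 7],
 [-2, 4, -1]]
has determinant -27.) The finite-dimensional Fredholm alternative says: either (I - K) is invertible, or ker(I - K) ≠ {0} and then range(I - K) = ker((I - K)^*)^⊥, with dim ker(I - K) = dim ker((I - K)^*). Since det(I - K) ≠ 0, 1 is not an eigenvalue of K and ker(I - K) = {0}, so we are in the first case: for every y there is a unique x = (I - K)^(-1) y. (Explicitly, by the Woodbury identity, (I - U V^T)^(-1) = I + U (I_2 - G)^(-1) V^T.)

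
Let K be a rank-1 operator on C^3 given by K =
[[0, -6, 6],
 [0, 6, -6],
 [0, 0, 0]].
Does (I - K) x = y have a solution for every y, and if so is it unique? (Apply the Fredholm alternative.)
(I - K) is invertible (det(I - K) = -5 ≠ 0), so for every y in C^3 the equation (I - K) x = y has a unique solution.

K has rank 1, so it is an outer product K = u v^T: every row of K is a multiple of one row vector. Reading off the entries, u = (-2, 2, 0) and v = (0, 3, -3) (row i of K equals u_i·v^T). A rank-one matrix u v^T satisfies K u = u (v·u) and kills the (2)-dimensional subspace v^⊥, so its characteristic polynomial is lambda^2 (lambda - v·u) with v·u = tr K = 6. Hence the eigenvalues of I - K are 1 (multiplicity 2) and 1 - (6) = -5, so det(I - K) = -5. (Direct check: I - K =
[[1, 6, -6],
 [0, -5, 6],
 [0, 0, 1]]
has determinant -5.) The finite-dimensional Fredholm alternative says: either (I - K) is invertible, or ker(I - K) ≠ {0} and then range(I - K) = ker((I - K)^*)^⊥, with dim ker(I - K) = dim ker((I - K)^*). Since det(I - K) ≠ 0, 1 is not an eigenvalue of K and ker(I - K) = {0}, so we are in the first case: for every y there is a unique x = (I - K)^(-1) y. Explicitly, by the Sherman–Morrison formula, (I - u v^T)^(-1) = I + u v^T/(1 - v·u), i.e. (I - K)^(-1) = I + K/(-5).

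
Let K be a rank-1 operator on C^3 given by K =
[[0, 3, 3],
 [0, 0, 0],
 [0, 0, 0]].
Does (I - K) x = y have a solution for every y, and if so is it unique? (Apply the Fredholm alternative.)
(I - K) is invertible (det(I - K) = 1 ≠ 0), so for every y in C^3 the equation (I - K) x = y has a unique solution.

K has rank 1, so it is an outer product K = u v^T: every row of K is a multiple of one row vector. Reading off the entries, u = (-3, 0, 0) and v = (0, -1, -1) (row i of K equals u_i·v^T). A rank-one matrix u v^T satisfies K u = u (v·u) and kills the (2)-dimensional subspace v^⊥, so its characteristic polynomial is lambda^2 (lambda - v·u) with v·u = tr K = 0. Hence the eigenvalues of I - K are 1 (multiplicity 2) and 1 - (0) = 1, so det(I - K) = 1. (Direct check: I - K =
[[1, -3, -3],
 [0, 1, 0],
 [0, 0, 1]]
has determinant 1.) The finite-dimensional Fredholm alternative says: either (I - K) is invertible, or ker(I - K) ≠ {0} and then range(I - K) = ker((I - K)^*)^⊥, with dim ker(I - K) = dim ker((I - K)^*). Since det(I - K) ≠ 0, 1 is not an eigenvalue of K and ker(I - K) = {0}, so we are in the first case: for every y there is a unique x = (I - K)^(-1) y. Explicitly, by the Sherman–Morrison formula, (I - u v^T)^(-1) = I + u v^T/(1 - v·u), i.e. (I - K)^(-1) = I + K.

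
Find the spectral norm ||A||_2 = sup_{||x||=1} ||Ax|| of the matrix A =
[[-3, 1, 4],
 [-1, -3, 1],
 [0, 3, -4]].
||A||_2 ≈ 6.5665 (= sqrt(largest eigenvalue of A^T A))

||A||_2 = sigma_max(A) = sqrt(lambda_max(A^T A)). Form the symmetric matrix M = A^T A =
[[10, 0, -13],
 [0, 19, -11],
 [-13, -11, 33]].
Its characteristic polynomial (trace, sum of principal 2x2 minors, determinant of M give the coefficients) is
  p(λ) = det(λ I - M) = λ^3 - 62λ^2 + 857λ - 1849.
No integer candidate from the rational root theorem (±divisors of 1849) is a root, so the roots are irrational. The cubic discriminant is Δ = 218955057 > 0, so there are three distinct real roots. p(2) = -375 and p(3) = 191 have opposite signs, so a root lies in (2, 3); Newton's method refines it to λ ≈ 2.6404. p(16) = 87 and p(17) = -285 have opposite signs, so a root lies in (16, 17); Newton's method refines it to λ ≈ 16.2401. p(43) = -129 and p(44) = 1011 have opposite signs, so a root lies in (43, 44); Newton's method refines it to λ ≈ 43.1194. Check (Vieta): the three roots sum to 62, matching tr M = 62.
So the eigenvalues of A^T A are ≈ 2.6404, 16.2401, 43.1194 (all ≥ 0, as they must be for A^T A). The largest is λ_max ≈ 43.1194, hence ||A||_2 = sqrt(λ_max) ≈ 6.5665.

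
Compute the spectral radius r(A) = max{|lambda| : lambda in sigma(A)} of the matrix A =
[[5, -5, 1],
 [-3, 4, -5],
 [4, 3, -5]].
r(A) ≈ 8.8632

The eigenvalues of A are the roots of its characteristic polynomial. With M = A (coefficients from the trace, the sum of principal 2x2 minors, and det A):
  p(λ) = det(λ I - M) = λ^3 - 4λ^2 - 29λ - 125.
No integer candidate from the rational root theorem (±divisors of 125) is a root, so the roots are irrational. The cubic discriminant is Δ = -603863 < 0, so there is one real root and a complex-conjugate pair. p(8) = -101 and p(9) = 19 have opposite signs, so a root lies in (8, 9); Newton's method refines it to λ ≈ 8.8632. Dividing out (λ - (8.8632)) leaves approximately λ^2 + 4.8632λ + 14.1033. For λ^2 + 4.8632λ + 14.1033 the discriminant is -32.7626. It is negative, so the remaining roots are the complex-conjugate pair λ ≈ -2.4316 ± 2.8619i. Their product equals the constant term, so |λ|^2 ≈ 14.1033 and |λ| ≈ 3.7554.
Thus the eigenvalues (to 4 decimals) are 8.8632 (modulus 8.8632); -2.4316 ± 2.8619i (modulus 3.7554). The spectral radius is the largest modulus: r(A) ≈ 8.8632. (Cross-check: r(A) ≤ ||A||_2 ≈ 9.8759; equality holds whenever A is normal, though it can also hold for some non-normal A.)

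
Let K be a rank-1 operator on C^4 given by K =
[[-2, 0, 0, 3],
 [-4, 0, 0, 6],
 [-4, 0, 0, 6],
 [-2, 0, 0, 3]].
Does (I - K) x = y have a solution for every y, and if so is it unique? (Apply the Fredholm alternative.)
(I - K) is singular (det(I - K) = 0, i.e. 1 ∈ sigma(K)). (I - K) x = y is solvable iff y ⊥ ker((I - K)^*) = span{(-2, 0, 0, 3)}, i.e. iff -2y_1 + 3y_4 = 0. When solvable, the solutions are x = y + c·(1, 2, 2, 1), c arbitrary (ker(I - K) = span{(1, 2, 2, 1)}, dimension 1).

K has rank 1, so it is an outer product K = u v^T: every row of K is a multiple of one row vector. Reading off the entries, u = (1, 2, 2, 1) and v = (-2, 0, 0, 3) (row i of K equals u_i·v^T). A rank-one matrix u v^T satisfies K u = u (v·u) and kills the (3)-dimensional subspace v^⊥, so its characteristic polynomial is lambda^3 (lambda - v·u) with v·u = tr K = 1. Hence the eigenvalues of I - K are 1 (multiplicity 3) and 1 - (1) = 0, so det(I - K) = 0. (Direct check: I - K =
[[3, 0, 0, -3],
 [4, 1, 0, -6],
 [4, 0, 1, -6],
 [2, 0, 0, -2]]
has determinant 0.) So 1 is an eigenvalue of K and (I - K) is not invertible. The finite-dimensional Fredholm alternative says: either (I - K) is invertible, or ker(I - K) ≠ {0} and then range(I - K) = ker((I - K)^*)^⊥, with dim ker(I - K) = dim ker((I - K)^*). We are in the second case, so we need both kernels. Kernel of I - K: (I - K) u = u - u (v·u) = u - u = 0, so ker(I - K) = span{u} = span{(1, 2, 2, 1)} (it is exactly 1-dimensional because rank(I - K) = 3). Kernel of the adjoint: K is real, so (I - K)^* = I - K^T = I - v u^T, and (I - v u^T) v = v - v (u·v) = 0; hence ker((I - K)^*) = span{v} = span{(-2, 0, 0, 3)}. Therefore (I - K) x = y is solvable iff <y, v> = 0, i.e. iff -2y_1 + 3y_4 = 0. When this holds, K y = u (v·y) = 0, so (I - K) y = y and x = y is a particular solution; the full solution set is the line x = y + c·u = y + c·(1, 2, 2, 1), c ∈ C.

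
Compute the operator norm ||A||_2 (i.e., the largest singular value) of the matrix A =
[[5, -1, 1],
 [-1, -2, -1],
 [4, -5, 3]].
||A||_2 ≈ 8.2928 (= sqrt(largest eigenvalue of A^T A))

||A||_2 = sigma_max(A) = sqrt(lambda_max(A^T A)). Form the symmetric matrix M = A^T A =
[[42, -23, 18],
 [-23, 30, -14],
 [18, -14, 11]].
Its characteristic polynomial (trace, sum of principal 2x2 minors, determinant of M give the coefficients) is
  p(λ) = det(λ I - M) = λ^3 - 83λ^2 + 1003λ - 1681.
No integer candidate from the rational root theorem (±divisors of 1681) is a root, so the roots are irrational. The cubic discriminant is Δ = 1492244800 > 0, so there are three distinct real roots. p(1) = -760 and p(2) = 1 have opposite signs, so a root lies in (1, 2); Newton's method refines it to λ ≈ 1.9985. p(12) = 131 and p(13) = -472 have opposite signs, so a root lies in (12, 13); Newton's method refines it to λ ≈ 12.2307. p(68) = -2837 and p(69) = 872 have opposite signs, so a root lies in (68, 69); Newton's method refines it to λ ≈ 68.7707. Check (Vieta): the three roots sum to 83, matching tr M = 83.
So the eigenvalues of A^T A are ≈ 1.9985, 12.2307, 68.7707 (all ≥ 0, as they must be for A^T A). The largest is λ_max ≈ 68.7707, hence ||A||_2 = sqrt(λ_max) ≈ 8.2928.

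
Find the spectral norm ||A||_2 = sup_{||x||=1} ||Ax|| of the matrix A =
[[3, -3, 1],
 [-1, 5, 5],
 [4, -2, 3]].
||A||_2 ≈ 7.586 (= sqrt(largest eigenvalue of A^T A))

||A||_2 = sigma_max(A) = sqrt(lambda_max(A^T A)). Form the symmetric matrix M = A^T A =
[[26, -22, 10],
 [-22, 38, 16],
 [10, 16, 35]].
Its characteristic polynomial (trace, sum of principal 2x2 minors, determinant of M give the coefficients) is
  p(λ) = det(λ I - M) = λ^3 - 99λ^2 + 2388λ - 144.
No integer candidate from the rational root theorem (±divisors of 144) is a root, so the roots are irrational. The cubic discriminant is Δ = 1473261264 > 0, so there are three distinct real roots. p(0) = -144 and p(1) = 2146 have opposite signs, so a root lies in (0, 1); Newton's method refines it to λ ≈ 0.0605. p(41) = 266 and p(42) = -396 have opposite signs, so a root lies in (41, 42); Newton's method refines it to λ ≈ 41.3927. p(57) = -486 and p(58) = 436 have opposite signs, so a root lies in (57, 58); Newton's method refines it to λ ≈ 57.5469. Check (Vieta): the three roots sum to 99, matching tr M = 99.
So the eigenvalues of A^T A are ≈ 0.0605, 41.3927, 57.5469 (all ≥ 0, as they must be for A^T A). The largest is λ_max ≈ 57.5469, hence ||A||_2 = sqrt(λ_max) ≈ 7.586.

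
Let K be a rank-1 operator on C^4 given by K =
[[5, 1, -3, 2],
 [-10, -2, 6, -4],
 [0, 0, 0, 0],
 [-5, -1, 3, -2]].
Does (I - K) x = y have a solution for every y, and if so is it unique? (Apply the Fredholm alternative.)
(I - K) is singular (det(I - K) = 0, i.e. 1 ∈ sigma(K)). (I - K) x = y is solvable iff y ⊥ ker((I - K)^*) = span{(5, 1, -3, 2)}, i.e. iff 5y_1 + y_2 - 3y_3 + 2y_4 = 0. When solvable, the solutions are x = y + c·(1, -2, 0, -1), c arbitrary (ker(I - K) = span{(1, -2, 0, -1)}, dimension 1).

K has rank 1, so it is an outer product K = u v^T: every row of K is a multiple of one row vector. Reading off the entries, u = (1, -2, 0, -1) and v = (5, 1, -3, 2) (row i of K equals u_i·v^T). A rank-one matrix u v^T satisfies K u = u (v·u) and kills the (3)-dimensional subspace v^⊥, so its characteristic polynomial is lambda^3 (lambda - v·u) with v·u = tr K = 1. Hence the eigenvalues of I - K are 1 (multiplicity 3) and 1 - (1) = 0, so det(I - K) = 0. (Direct check: I - K =
[[-4, -1, 3, -2],
 [10, 3, -6, 4],
 [0, 0, 1, 0],
 [5, 1, -3, 3]]
has determinant 0.) So 1 is an eigenvalue of K and (I - K) is not invertible. The finite-dimensional Fredholm alternative says: either (I - K) is invertible, or ker(I - K) ≠ {0} and then range(I - K) = ker((I - K)^*)^⊥, with dim ker(I - K) = dim ker((I - K)^*). We are in the second case, so we need both kernels. Kernel of I - K: (I - K) u = u - u (v·u) = u - u = 0, so ker(I - K) = span{u} = span{(1, -2, 0, -1)} (it is exactly 1-dimensional because rank(I - K) = 3). Kernel of the adjoint: K is real, so (I - K)^* = I - K^T = I - v u^T, and (I - v u^T) v = v - v (u·v) = 0; hence ker((I - K)^*) = span{v} = span{(5, 1, -3, 2)}. Therefore (I - K) x = y is solvable iff <y, v> = 0, i.e. iff 5y_1 + y_2 - 3y_3 + 2y_4 = 0. When this holds, K y = u (v·y) = 0, so (I - K) y = y and x = y is a particular solution; the full solution set is the line x = y + c·u = y + c·(1, -2, 0, -1), c ∈ C.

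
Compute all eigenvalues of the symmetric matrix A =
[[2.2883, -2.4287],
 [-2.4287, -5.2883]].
sigma(A) ≈ {-6, 3}

A is real symmetric, so its spectrum consists of real eigenvalues. Expanding the characteristic polynomial of the displayed matrix gives
  det(λ I - A) = p(λ) = λ^2 + (3)λ + (-18).
Solving p(λ) = 0 yields eigenvalues ≈ -6, 3. (A is shown rounded to 4 decimals, so these recover the underlying integer eigenvalues to within that precision.)
Verification: the trace of A = -3 equals the sum of eigenvalues -3, and det(A) ≈ -17.9998 matches the eigenvalue product -18.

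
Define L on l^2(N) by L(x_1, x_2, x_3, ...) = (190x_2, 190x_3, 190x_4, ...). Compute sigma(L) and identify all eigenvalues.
sigma(L) = closed disk {z in C : |z| ≤ 190}; sigma_p(L) = open disk {z in C : |z| < 190}

Note L = 190·V where V is the unit left shift (V x)_k = x_{k+1}; so sigma(L) = 190·sigma(V) and ||L|| = 190||V||. ||L x||^2 = 36100sum_{k≥2} |x_k|^2 ≤ 36100||x||^2, with equality on {x : x_1 = 0}, so ||L|| = 190. For any lambda with |lambda| < 190, set r = lambda/190 (|r| < 1); the vector x = (1, r, r^2, ...) is in l^2 and satisfies L x = 190(r, r^2, ...) = lambda x, so lambda is an eigenvalue. On the boundary |lambda| = 190 the geometric series diverges, so no l^2 eigenvector exists, but these lambda lie in the approximate point spectrum. Hence sigma(L) is the closed disk of radius 190 and sigma_p(L) is the open disk.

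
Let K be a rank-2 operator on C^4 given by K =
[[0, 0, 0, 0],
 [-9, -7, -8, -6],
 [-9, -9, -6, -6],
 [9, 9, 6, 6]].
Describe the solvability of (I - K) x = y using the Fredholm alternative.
(I - K) is invertible (det(I - K) = -10 ≠ 0), so for every y in C^4 the equation (I - K) x = y has a unique solution.

K has rank 2 and factors as K = U V^T = u1 v1^T + u2 v2^T with u1 = (0, 2, 0, 0), v1 = (0, 1, -1, 0), u2 = (0, -3, -3, 3), v2 = (3, 3, 2, 2) (multiplying out reproduces the displayed K). The nonzero eigenvalues of U V^T coincide with those of the 2 x 2 matrix G = V^T U = [[v1·u1, v1·u2], [v2·u1, v2·u2]] = [[2, 0], [6, -9]], and by the Sylvester determinant identity det(I_4 - U V^T) = det(I_2 - V^T U) = det([[-1, 0], [-6, 10]]) = (-1)(10) - (0)(-6) = -10. (Direct check: I - K =
[[1, 0, 0, 0],
 [9, 8, 8, 6],
 [9, 9, 7, 6],
 [-9, -9, -6, -5]]
has determinant -10.) The finite-dimensional Fredholm alternative says: either (I - K) is invertible, or ker(I - K) ≠ {0} and then range(I - K) = ker((I - K)^*)^⊥, with dim ker(I - K) = dim ker((I - K)^*). Since det(I - K) ≠ 0, 1 is not an eigenvalue of K and ker(I - K) = {0}, so we are in the first case: for every y there is a unique x = (I - K)^(-1) y. (Explicitly, by the Woodbury identity, (I - U V^T)^(-1) = I + U (I_2 - G)^(-1) V^T.)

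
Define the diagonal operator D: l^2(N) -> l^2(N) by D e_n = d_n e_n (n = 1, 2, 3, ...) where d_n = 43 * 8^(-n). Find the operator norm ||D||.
||D|| = 43/8 (attained at n = 1)

For D diagonal, ||D|| = sup_n |d_n|. The sequence d_n = 43 * 8^(-n) is positive and strictly decreasing (ratio 8^(-1) < 1), so the supremum is d_1 = 43/8. Hence ||D|| = 43/8.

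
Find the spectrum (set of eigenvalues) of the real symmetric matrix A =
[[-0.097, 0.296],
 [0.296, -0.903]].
sigma(A) ≈ {-1, 0}

A is real symmetric, so its spectrum consists of real eigenvalues. Expanding the characteristic polynomial of the displayed matrix gives
  det(λ I - A) = p(λ) = λ^2 + (1)λ + (0).
Solving p(λ) = 0 yields eigenvalues ≈ -1, 0. (A is shown rounded to 4 decimals, so these recover the underlying integer eigenvalues to within that precision.)
Verification: the trace of A = -1 equals the sum of eigenvalues -1, and det(A) ≈ -0.0000 matches the eigenvalue product 0.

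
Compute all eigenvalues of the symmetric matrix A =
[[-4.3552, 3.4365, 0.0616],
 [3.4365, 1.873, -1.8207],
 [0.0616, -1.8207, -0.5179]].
sigma(A) ≈ {-6, -1, 4}

A is real symmetric, so its spectrum consists of real eigenvalues. Expanding the characteristic polynomial of the displayed matrix gives
  det(λ I - A) = p(λ) = λ^3 + (3)λ^2 + (-22)λ + (-24).
Solving p(λ) = 0 yields eigenvalues ≈ -6, -1, 4. (A is shown rounded to 4 decimals, so these recover the underlying integer eigenvalues to within that precision.)
Verification: the trace of A = -3 equals the sum of eigenvalues -3, and det(A) ≈ 24.0001 matches the eigenvalue product 24.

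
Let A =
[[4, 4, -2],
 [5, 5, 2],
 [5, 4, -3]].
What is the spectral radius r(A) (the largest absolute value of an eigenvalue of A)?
r(A) = 9

The eigenvalues of A are the roots of its characteristic polynomial. With M = A (coefficients from the trace, the sum of principal 2x2 minors, and det A):
  p(λ) = det(λ I - M) = λ^3 - 6λ^2 - 25λ - 18.
By the rational root theorem any rational root is an integer divisor of 18. Testing λ = 9: p(9) = 729 - 486 - 225 - 18 = 0, so λ = 9 is a root. Dividing out (λ - 9) leaves p(λ) = (λ - 9)(λ^2 + 3λ + 2). For λ^2 + 3λ + 2 the discriminant is 1. It is a perfect square (1^2), so the roots are rational: λ = (-3 ± 1)/2 = -1, -2.
Thus the eigenvalues (to 4 decimals) are -1 (modulus 1); -2 (modulus 2); 9 (modulus 9). The spectral radius is the largest modulus: r(A) = 9. (Cross-check: r(A) ≤ ||A||_2 ≈ 11.1863; equality holds whenever A is normal, though it can also hold for some non-normal A.)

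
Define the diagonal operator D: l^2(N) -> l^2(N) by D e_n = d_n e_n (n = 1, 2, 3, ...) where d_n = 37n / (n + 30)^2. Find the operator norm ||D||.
||D|| = 37/120 (attained at n = 30)

For D diagonal, ||D|| = sup_n |d_n|. Treat f(x) = 37x / (x + 30)^2 for real x > 0. By the quotient rule, f'(x) = 37(30 - x)/(x + 30)^3, which is positive for x < 30 and negative for x > 30. So f has a unique maximum at x = 30, and since 30 is a positive integer, the supremum over n ≥ 1 is attained at n = 30: d_30 = 37·30/(30 + 30)^2 = 37·30/3600 = 37/120. Hence ||D|| = 37/120.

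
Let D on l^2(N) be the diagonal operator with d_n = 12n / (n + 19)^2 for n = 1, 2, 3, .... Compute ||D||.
||D|| = 3/19 (attained at n = 19)

For D diagonal, ||D|| = sup_n |d_n|. Treat f(x) = 12x / (x + 19)^2 for real x > 0. By the quotient rule, f'(x) = 12(19 - x)/(x + 19)^3, which is positive for x < 19 and negative for x > 19. So f has a unique maximum at x = 19, and since 19 is a positive integer, the supremum over n ≥ 1 is attained at n = 19: d_19 = 12·19/(19 + 19)^2 = 12·19/1444 = 3/19. Hence ||D|| = 3/19.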